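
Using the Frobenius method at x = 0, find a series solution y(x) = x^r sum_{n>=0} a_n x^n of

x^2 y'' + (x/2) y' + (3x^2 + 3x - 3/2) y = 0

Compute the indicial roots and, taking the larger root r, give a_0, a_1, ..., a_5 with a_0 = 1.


Write in Frobenius form y'' + (p(x)/x) y' + (q(x)/x^2) y = 0:
  p(x) = 1/2,  q(x) = 3x^2 + 3x - 3/2.
Indicial equation: r(r-1) + (1/2) r + (-3/2) = 0 -> roots r_1 = 3/2, r_2 = -1.
Take r = r_1 = 3/2. Let y(x) = x^r sum_{n>=0} a_n x^n with a_0 = 1.
Substitute y = x^r sum a_n x^n and match x^{r+n}. The recurrence is
  D(n) a_n + 3 a_{n-1} + 3 a_{n-2} = 0,  where D(n) = (r+n)(r+n-1) + (1/2)(r+n) + (-3/2).
  a_n = [-3 a_{n-1} - 3 a_{n-2}] / D(n).
Since the indicial polynomial factors as (r - r_1)(r - r_2), D(n) = (r_1 + n - r_1)(r_1 + n - r_2) = n(n + 5/2).
Evaluating step by step (a_0 = 1):
  n = 1: D(1) = 1(1 + 5/2) = 7/2; numerator = -3(1) = -3; a_1 = (-3)/(7/2) = -6/7
  n = 2: D(2) = 2(2 + 5/2) = 9; numerator = -3(-6/7) - 3(1) = -3/7; a_2 = (-3/7)/(9) = -1/21
  n = 3: D(3) = 3(3 + 5/2) = 33/2; numerator = -3(-1/21) - 3(-6/7) = 19/7; a_3 = (19/7)/(33/2) = 38/231
  n = 4: D(4) = 4(4 + 5/2) = 26; numerator = -3(38/231) - 3(-1/21) = -27/77; a_4 = (-27/77)/(26) = -27/2002
  n = 5: D(5) = 5(5 + 5/2) = 75/2; numerator = -3(-27/2002) - 3(38/231) = -907/2002; a_5 = (-907/2002)/(75/2) = -907/75075

r = 3/2; a_0 = 1; a_1 = -6/7; a_2 = -1/21; a_3 = 38/231; a_4 = -27/2002; a_5 = -907/75075


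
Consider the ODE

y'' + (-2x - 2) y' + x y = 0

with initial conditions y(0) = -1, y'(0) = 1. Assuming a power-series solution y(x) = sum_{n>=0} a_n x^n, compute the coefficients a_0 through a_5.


Ansatz: y(x) = sum_{n>=0} a_n x^n, so y'(x) = sum_{n>=1} n a_n x^(n-1) and y''(x) = sum_{n>=2} n(n-1) a_n x^(n-2).
Substitute into P(x) y'' + Q(x) y' + R(x) y = 0 with P(x) = 1, Q(x) = -2x - 2, R(x) = x, and match powers of x.
Initial conditions: a_0 = -1, a_1 = 1.
Setting the coefficient of each power of x to zero and solving order by order (substituting the coefficients already found):
  x^0: 2 a_2 - 2 a_1 = 0  ->  2 a_2 = 2 a_1 = 2  ->  a_2 = 1
  x^1: 6 a_3 - 4 a_2 - 2 a_1 + a_0 = 0  ->  6 a_3 = 4 a_2 + 2 a_1 - a_0 = 7  ->  a_3 = 7/6
  x^2: 12 a_4 - 6 a_3 - 4 a_2 + a_1 = 0  ->  12 a_4 = 6 a_3 + 4 a_2 - a_1 = 10  ->  a_4 = 5/6
  x^3: 20 a_5 - 8 a_4 - 6 a_3 + a_2 = 0  ->  20 a_5 = 8 a_4 + 6 a_3 - a_2 = 38/3  ->  a_5 = 19/30
Truncated series: y(x) = -1 + x + x^2 + (7/6) x^3 + (5/6) x^4 + (19/30) x^5 + O(x^6).

a_0 = -1; a_1 = 1; a_2 = 1; a_3 = 7/6; a_4 = 5/6; a_5 = 19/30


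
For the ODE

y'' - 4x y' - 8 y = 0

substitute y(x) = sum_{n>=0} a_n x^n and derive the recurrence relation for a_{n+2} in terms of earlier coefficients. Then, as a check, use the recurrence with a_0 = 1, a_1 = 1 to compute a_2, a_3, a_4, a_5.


Substitute y = sum_n a_n x^n.
y''(x) has coefficient (n+2)(n+1) a_{n+2} at x^n;
-4 x y'(x) has coefficient -4 n a_n at x^n (shift);
-8 y(x) has coefficient -8 a_n at x^n.
Matching x^n: (n+2)(n+1) a_{n+2} + (-4n - 8) a_n = 0.
Thus a_{n+2} = (4n + 8) / ((n+1)(n+2)) * a_n.

Check with a_0 = 1, a_1 = 1 (apply the recurrence for n = 0, 1, 2, 3): a_0 = 1, a_1 = 1, a_2 = 4, a_3 = 2, a_4 = 16/3, a_5 = 2.

a_(n+2) = (4n + 8) / ((n+1)(n+2)) * a_n; check: a_0 = 1, a_1 = 1, a_2 = 4, a_3 = 2, a_4 = 16/3, a_5 = 2


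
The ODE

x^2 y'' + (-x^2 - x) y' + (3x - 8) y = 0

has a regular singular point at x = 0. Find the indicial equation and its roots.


Divide by x^2 to reach normal form y'' + P_1(x) y' + P_2(x) y = 0 with P_1(x) = -1 - 1/x and P_2(x) = 3/x - 8/x^2.
x = 0 is a singular point because the y'-coefficient -1 - 1/x has a pole at x = 0 and the y-coefficient 3/x - 8/x^2 has a pole at x = 0.
It is a regular singular point because x P_1(x) = p(x) = -x - 1 and x^2 P_2(x) = q(x) = 3x - 8 are polynomials, hence analytic at x = 0.
p(0) = -1,  q(0) = -8.
Indicial equation: r(r-1) + p(0) r + q(0) = 0, i.e. r^2 + (p(0) - 1) r + q(0) = 0, i.e. r^2 - 2 r - 8 = 0.
Discriminant: (-2)^2 - 4(-8) = 36, so r = (2 ± 6)/2.
Solving: r_1 = 4, r_2 = -2.

indicial: r^2 - 2 r - 8 = 0; roots r_1 = 4, r_2 = -2


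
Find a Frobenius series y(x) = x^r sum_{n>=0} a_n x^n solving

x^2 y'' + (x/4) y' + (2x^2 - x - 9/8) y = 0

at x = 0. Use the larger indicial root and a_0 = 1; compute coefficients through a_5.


Write in Frobenius form y'' + (p(x)/x) y' + (q(x)/x^2) y = 0:
  p(x) = 1/4,  q(x) = 2x^2 - x - 9/8.
Indicial equation: r(r-1) + (1/4) r + (-9/8) = 0 -> roots r_1 = 3/2, r_2 = -3/4.
Take r = r_1 = 3/2. Let y(x) = x^r sum_{n>=0} a_n x^n with a_0 = 1.
Substitute y = x^r sum a_n x^n and match x^{r+n}. The recurrence is
  D(n) a_n - 1 a_{n-1} + 2 a_{n-2} = 0,  where D(n) = (r+n)(r+n-1) + (1/4)(r+n) + (-9/8).
  a_n = [1 a_{n-1} - 2 a_{n-2}] / D(n).
Since the indicial polynomial factors as (r - r_1)(r - r_2), D(n) = (r_1 + n - r_1)(r_1 + n - r_2) = n(n + 9/4).
Evaluating step by step (a_0 = 1):
  n = 1: D(1) = 1(1 + 9/4) = 13/4; numerator = 1(1) = 1; a_1 = (1)/(13/4) = 4/13
  n = 2: D(2) = 2(2 + 9/4) = 17/2; numerator = 1(4/13) - 2(1) = -22/13; a_2 = (-22/13)/(17/2) = -44/221
  n = 3: D(3) = 3(3 + 9/4) = 63/4; numerator = 1(-44/221) - 2(4/13) = -180/221; a_3 = (-180/221)/(63/4) = -80/1547
  n = 4: D(4) = 4(4 + 9/4) = 25; numerator = 1(-80/1547) - 2(-44/221) = 536/1547; a_4 = (536/1547)/(25) = 536/38675
  n = 5: D(5) = 5(5 + 9/4) = 145/4; numerator = 1(536/38675) - 2(-80/1547) = 648/5525; a_5 = (648/5525)/(145/4) = 2592/801125

r = 3/2; a_0 = 1; a_1 = 4/13; a_2 = -44/221; a_3 = -80/1547; a_4 = 536/38675; a_5 = 2592/801125


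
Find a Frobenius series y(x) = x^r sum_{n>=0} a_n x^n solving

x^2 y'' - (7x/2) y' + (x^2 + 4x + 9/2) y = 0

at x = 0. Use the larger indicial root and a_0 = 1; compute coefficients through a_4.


Write in Frobenius form y'' + (p(x)/x) y' + (q(x)/x^2) y = 0:
  p(x) = -7/2,  q(x) = x^2 + 4x + 9/2.
Indicial equation: r(r-1) + (-7/2) r + (9/2) = 0 -> roots r_1 = 3, r_2 = 3/2.
Take r = r_1 = 3. Let y(x) = x^r sum_{n>=0} a_n x^n with a_0 = 1.
Substitute y = x^r sum a_n x^n and match x^{r+n}. The recurrence is
  D(n) a_n + 4 a_{n-1} + 1 a_{n-2} = 0,  where D(n) = (r+n)(r+n-1) + (-7/2)(r+n) + (9/2).
  a_n = [-4 a_{n-1} - 1 a_{n-2}] / D(n).
Since the indicial polynomial factors as (r - r_1)(r - r_2), D(n) = (r_1 + n - r_1)(r_1 + n - r_2) = n(n + 3/2).
Evaluating step by step (a_0 = 1):
  n = 1: D(1) = 1(1 + 3/2) = 5/2; numerator = -4(1) = -4; a_1 = (-4)/(5/2) = -8/5
  n = 2: D(2) = 2(2 + 3/2) = 7; numerator = -4(-8/5) - 1(1) = 27/5; a_2 = (27/5)/(7) = 27/35
  n = 3: D(3) = 3(3 + 3/2) = 27/2; numerator = -4(27/35) - 1(-8/5) = -52/35; a_3 = (-52/35)/(27/2) = -104/945
  n = 4: D(4) = 4(4 + 3/2) = 22; numerator = -4(-104/945) - 1(27/35) = -313/945; a_4 = (-313/945)/(22) = -313/20790

r = 3; a_0 = 1; a_1 = -8/5; a_2 = 27/35; a_3 = -104/945; a_4 = -313/20790


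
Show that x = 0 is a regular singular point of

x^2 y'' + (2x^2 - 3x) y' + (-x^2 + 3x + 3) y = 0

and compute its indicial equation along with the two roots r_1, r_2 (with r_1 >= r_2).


Divide by x^2 to reach normal form y'' + P_1(x) y' + P_2(x) y = 0 with P_1(x) = 2 - 3/x and P_2(x) = -1 + 3/x + 3/x^2.
x = 0 is a singular point because the y'-coefficient 2 - 3/x has a pole at x = 0 and the y-coefficient -1 + 3/x + 3/x^2 has a pole at x = 0.
It is a regular singular point because x P_1(x) = p(x) = 2x - 3 and x^2 P_2(x) = q(x) = -x^2 + 3x + 3 are polynomials, hence analytic at x = 0.
p(0) = -3,  q(0) = 3.
Indicial equation: r(r-1) + p(0) r + q(0) = 0, i.e. r^2 + (p(0) - 1) r + q(0) = 0, i.e. r^2 - 4 r + 3 = 0.
Discriminant: (-4)^2 - 4(3) = 4, so r = (4 ± 2)/2.
Solving: r_1 = 3, r_2 = 1.

indicial: r^2 - 4 r + 3 = 0; roots r_1 = 3, r_2 = 1


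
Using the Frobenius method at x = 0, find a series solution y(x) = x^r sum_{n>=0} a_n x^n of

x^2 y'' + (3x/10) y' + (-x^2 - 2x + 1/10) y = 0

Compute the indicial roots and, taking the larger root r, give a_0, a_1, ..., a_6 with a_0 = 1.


Write in Frobenius form y'' + (p(x)/x) y' + (q(x)/x^2) y = 0:
  p(x) = 3/10,  q(x) = -x^2 - 2x + 1/10.
Indicial equation: r(r-1) + (3/10) r + (1/10) = 0 -> roots r_1 = 1/2, r_2 = 1/5.
Take r = r_1 = 1/2. Let y(x) = x^r sum_{n>=0} a_n x^n with a_0 = 1.
Substitute y = x^r sum a_n x^n and match x^{r+n}. The recurrence is
  D(n) a_n - 2 a_{n-1} - 1 a_{n-2} = 0,  where D(n) = (r+n)(r+n-1) + (3/10)(r+n) + (1/10).
  a_n = [2 a_{n-1} + 1 a_{n-2}] / D(n).
Since the indicial polynomial factors as (r - r_1)(r - r_2), D(n) = (r_1 + n - r_1)(r_1 + n - r_2) = n(n + 3/10).
Evaluating step by step (a_0 = 1):
  n = 1: D(1) = 1(1 + 3/10) = 13/10; numerator = 2(1) = 2; a_1 = (2)/(13/10) = 20/13
  n = 2: D(2) = 2(2 + 3/10) = 23/5; numerator = 2(20/13) + 1(1) = 53/13; a_2 = (53/13)/(23/5) = 265/299
  n = 3: D(3) = 3(3 + 3/10) = 99/10; numerator = 2(265/299) + 1(20/13) = 990/299; a_3 = (990/299)/(99/10) = 100/299
  n = 4: D(4) = 4(4 + 3/10) = 86/5; numerator = 2(100/299) + 1(265/299) = 465/299; a_4 = (465/299)/(86/5) = 2325/25714
  n = 5: D(5) = 5(5 + 3/10) = 53/2; numerator = 2(2325/25714) + 1(100/299) = 6625/12857; a_5 = (6625/12857)/(53/2) = 250/12857
  n = 6: D(6) = 6(6 + 3/10) = 189/5; numerator = 2(250/12857) + 1(2325/25714) = 3325/25714; a_6 = (3325/25714)/(189/5) = 2375/694278

r = 1/2; a_0 = 1; a_1 = 20/13; a_2 = 265/299; a_3 = 100/299; a_4 = 2325/25714; a_5 = 250/12857; a_6 = 2375/694278


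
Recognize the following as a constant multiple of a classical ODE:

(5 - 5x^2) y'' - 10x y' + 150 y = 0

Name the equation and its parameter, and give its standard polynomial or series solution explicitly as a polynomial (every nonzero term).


All three coefficients share the factor 5; dividing through by 5 gives  (1 - x^2) y'' - 2x y' + 30 y = 0.
This matches the Legendre equation (1 - x^2) y'' - 2x y' + n(n+1) y = 0 (note the -2x y' term) with n(n+1) = 30, so n = 5; the polynomial solution is P_5(x).
With y = sum_k a_k x^k, matching x^k gives (k+2)(k+1) a_{k+2} = [k(k+1) - n(n+1)] a_k = (k - 5)(k + 6) a_k. The right side vanishes at k = 5, so the series with the parity of 5 terminates at degree 5.
Standard normalization (P_n(1) = 1): leading coefficient (2n)!/(2^n (n!)^2) = 3628800/(32*14400) = 63/8, so a_5 = 63/8. Work downward with a_k = (k+1)(k+2) a_{k+2} / ((k - 5)(k + 6)):
  a_3 = (4)(5)(63/8) / ((3 - 5)(3 + 6)) = (315/2)/(-18) = -35/4
  a_1 = (2)(3)(-35/4) / ((1 - 5)(1 + 6)) = (-105/2)/(-28) = 15/8
Hence P_5(x) = 63 x^5/8 - 35 x^3/4 + 15 x/8.

P_5(x); series = 63 x^5/8 - 35 x^3/4 + 15 x/8


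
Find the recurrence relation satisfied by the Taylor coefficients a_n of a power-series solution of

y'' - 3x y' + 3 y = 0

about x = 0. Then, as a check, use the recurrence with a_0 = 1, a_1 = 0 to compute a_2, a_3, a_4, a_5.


Substitute y = sum_n a_n x^n.
y''(x) has coefficient (n+2)(n+1) a_{n+2} at x^n;
-3 x y'(x) has coefficient -3 n a_n at x^n (shift);
3 y(x) has coefficient 3 a_n at x^n.
Matching x^n: (n+2)(n+1) a_{n+2} + (-3n + 3) a_n = 0.
Thus a_{n+2} = (3n - 3) / ((n+1)(n+2)) * a_n.

Check with a_0 = 1, a_1 = 0 (apply the recurrence for n = 0, 1, 2, 3): a_0 = 1, a_1 = 0, a_2 = -3/2, a_3 = 0, a_4 = -3/8, a_5 = 0.

a_(n+2) = (3n - 3) / ((n+1)(n+2)) * a_n; check: a_0 = 1, a_1 = 0, a_2 = -3/2, a_3 = 0, a_4 = -3/8, a_5 = 0


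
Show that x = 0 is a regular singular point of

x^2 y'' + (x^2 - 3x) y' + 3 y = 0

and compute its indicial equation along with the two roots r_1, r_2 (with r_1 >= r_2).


Divide by x^2 to reach normal form y'' + P_1(x) y' + P_2(x) y = 0 with P_1(x) = 1 - 3/x and P_2(x) = 3/x^2.
x = 0 is a singular point because the y'-coefficient 1 - 3/x has a pole at x = 0 and the y-coefficient 3/x^2 has a pole at x = 0.
It is a regular singular point because x P_1(x) = p(x) = x - 3 and x^2 P_2(x) = q(x) = 3 are polynomials, hence analytic at x = 0.
p(0) = -3,  q(0) = 3.
Indicial equation: r(r-1) + p(0) r + q(0) = 0, i.e. r^2 + (p(0) - 1) r + q(0) = 0, i.e. r^2 - 4 r + 3 = 0.
Discriminant: (-4)^2 - 4(3) = 4, so r = (4 ± 2)/2.
Solving: r_1 = 3, r_2 = 1.

indicial: r^2 - 4 r + 3 = 0; roots r_1 = 3, r_2 = 1


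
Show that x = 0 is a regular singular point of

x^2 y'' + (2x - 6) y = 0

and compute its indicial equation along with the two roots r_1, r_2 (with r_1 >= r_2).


Divide by x^2 to reach normal form y'' + P_1(x) y' + P_2(x) y = 0 with P_1(x) = 0 and P_2(x) = 2/x - 6/x^2.
x = 0 is a singular point because the y-coefficient 2/x - 6/x^2 has a pole at x = 0.
It is a regular singular point because x P_1(x) = p(x) = 0 and x^2 P_2(x) = q(x) = 2x - 6 are polynomials, hence analytic at x = 0.
p(0) = 0,  q(0) = -6.
Indicial equation: r(r-1) + p(0) r + q(0) = 0, i.e. r^2 + (p(0) - 1) r + q(0) = 0, i.e. r^2 - 1 r - 6 = 0.
Discriminant: (-1)^2 - 4(-6) = 25, so r = (1 ± 5)/2.
Solving: r_1 = 3, r_2 = -2.

indicial: r^2 - 1 r - 6 = 0; roots r_1 = 3, r_2 = -2


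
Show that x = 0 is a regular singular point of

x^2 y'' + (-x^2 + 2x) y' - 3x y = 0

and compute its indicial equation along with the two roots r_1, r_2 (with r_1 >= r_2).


Divide by x^2 to reach normal form y'' + P_1(x) y' + P_2(x) y = 0 with P_1(x) = -1 + 2/x and P_2(x) = -3/x.
x = 0 is a singular point because the y'-coefficient -1 + 2/x has a pole at x = 0 and the y-coefficient -3/x has a pole at x = 0.
It is a regular singular point because x P_1(x) = p(x) = 2 - x and x^2 P_2(x) = q(x) = -3x are polynomials, hence analytic at x = 0.
p(0) = 2,  q(0) = 0.
Indicial equation: r(r-1) + p(0) r + q(0) = 0, i.e. r^2 + (p(0) - 1) r + q(0) = 0, i.e. r^2 + 1 r = 0.
Discriminant: (1)^2 - 4(0) = 1, so r = (-1 ± 1)/2.
Solving: r_1 = 0, r_2 = -1.

indicial: r^2 + 1 r = 0; roots r_1 = 0, r_2 = -1


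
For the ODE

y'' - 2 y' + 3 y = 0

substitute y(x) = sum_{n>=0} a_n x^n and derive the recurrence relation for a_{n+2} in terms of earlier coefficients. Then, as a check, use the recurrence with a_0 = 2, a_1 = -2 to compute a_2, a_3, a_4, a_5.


Substitute y = sum_n a_n x^n.
y''(x) has coefficient (n+2)(n+1) a_{n+2} at x^n;
-2 y'(x) has coefficient -2 (n+1) a_{n+1} at x^n;
3 y(x) has coefficient 3 a_n at x^n.
Matching x^n: (n+2)(n+1) a_{n+2} - 2 (n+1) a_{n+1} + 3 a_n = 0.
Thus a_{n+2} = [2 (n+1) a_{n+1} - 3 a_n] / ((n+1)(n+2)).

Check with a_0 = 2, a_1 = -2 (apply the recurrence for n = 0, 1, 2, 3): a_0 = 2, a_1 = -2, a_2 = -5, a_3 = -7/3, a_4 = 1/12, a_5 = 23/60.

a_(n+2) = [2 (n+1) a_(n+1) - 3 a_n] / ((n+1)(n+2)); check: a_0 = 2, a_1 = -2, a_2 = -5, a_3 = -7/3, a_4 = 1/12, a_5 = 23/60


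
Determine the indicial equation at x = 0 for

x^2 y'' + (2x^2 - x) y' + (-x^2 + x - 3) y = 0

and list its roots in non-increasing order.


Divide by x^2 to reach normal form y'' + P_1(x) y' + P_2(x) y = 0 with P_1(x) = 2 - 1/x and P_2(x) = -1 + 1/x - 3/x^2.
x = 0 is a singular point because the y'-coefficient 2 - 1/x has a pole at x = 0 and the y-coefficient -1 + 1/x - 3/x^2 has a pole at x = 0.
It is a regular singular point because x P_1(x) = p(x) = 2x - 1 and x^2 P_2(x) = q(x) = -x^2 + x - 3 are polynomials, hence analytic at x = 0.
p(0) = -1,  q(0) = -3.
Indicial equation: r(r-1) + p(0) r + q(0) = 0, i.e. r^2 + (p(0) - 1) r + q(0) = 0, i.e. r^2 - 2 r - 3 = 0.
Discriminant: (-2)^2 - 4(-3) = 16, so r = (2 ± 4)/2.
Solving: r_1 = 3, r_2 = -1.

indicial: r^2 - 2 r - 3 = 0; roots r_1 = 3, r_2 = -1


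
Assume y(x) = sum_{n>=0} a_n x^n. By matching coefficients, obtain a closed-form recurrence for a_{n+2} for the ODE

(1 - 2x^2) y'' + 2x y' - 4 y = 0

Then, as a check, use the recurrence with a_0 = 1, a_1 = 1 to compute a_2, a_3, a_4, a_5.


Substitute y = sum_n a_n x^n.
(1 - 2 x^2) y'' contributes (n+2)(n+1) a_{n+2} - 2 n(n-1) a_n at x^n.
2 x y'(x) contributes 2 n a_n at x^n.
-4 y(x) contributes -4 a_n at x^n.
Matching x^n: (n+2)(n+1) a_{n+2} + (-2 n(n-1) + 2 n - 4) a_n = 0.
Thus a_{n+2} = (2 n(n-1) - 2 n + 4) / ((n+1)(n+2)) * a_n.

Check with a_0 = 1, a_1 = 1 (apply the recurrence for n = 0, 1, 2, 3): a_0 = 1, a_1 = 1, a_2 = 2, a_3 = 1/3, a_4 = 2/3, a_5 = 1/6.

a_(n+2) = (2 n(n-1) - 2 n + 4) / ((n+1)(n+2)) * a_n; check: a_0 = 1, a_1 = 1, a_2 = 2, a_3 = 1/3, a_4 = 2/3, a_5 = 1/6


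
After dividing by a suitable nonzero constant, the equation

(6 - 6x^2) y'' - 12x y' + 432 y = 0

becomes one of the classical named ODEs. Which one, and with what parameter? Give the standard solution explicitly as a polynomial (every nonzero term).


All three coefficients share the factor 6; dividing through by 6 gives  (1 - x^2) y'' - 2x y' + 72 y = 0.
This matches the Legendre equation (1 - x^2) y'' - 2x y' + n(n+1) y = 0 (note the -2x y' term) with n(n+1) = 72, so n = 8; the polynomial solution is P_8(x).
With y = sum_k a_k x^k, matching x^k gives (k+2)(k+1) a_{k+2} = [k(k+1) - n(n+1)] a_k = (k - 8)(k + 9) a_k. The right side vanishes at k = 8, so the series with the parity of 8 terminates at degree 8.
Standard normalization (P_n(1) = 1): leading coefficient (2n)!/(2^n (n!)^2) = 20922789888000/(256*1625702400) = 6435/128, so a_8 = 6435/128. Work downward with a_k = (k+1)(k+2) a_{k+2} / ((k - 8)(k + 9)):
  a_6 = (7)(8)(6435/128) / ((6 - 8)(6 + 9)) = (45045/16)/(-30) = -3003/32
  a_4 = (5)(6)(-3003/32) / ((4 - 8)(4 + 9)) = (-45045/16)/(-52) = 3465/64
  a_2 = (3)(4)(3465/64) / ((2 - 8)(2 + 9)) = (10395/16)/(-66) = -315/32
  a_0 = (1)(2)(-315/32) / ((0 - 8)(0 + 9)) = (-315/16)/(-72) = 35/128
Hence P_8(x) = 6435 x^8/128 - 3003 x^6/32 + 3465 x^4/64 - 315 x^2/32 + 35/128.

P_8(x); series = 6435 x^8/128 - 3003 x^6/32 + 3465 x^4/64 - 315 x^2/32 + 35/128


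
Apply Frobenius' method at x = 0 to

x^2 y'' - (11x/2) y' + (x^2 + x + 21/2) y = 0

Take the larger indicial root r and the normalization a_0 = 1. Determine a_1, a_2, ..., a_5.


Write in Frobenius form y'' + (p(x)/x) y' + (q(x)/x^2) y = 0:
  p(x) = -11/2,  q(x) = x^2 + x + 21/2.
Indicial equation: r(r-1) + (-11/2) r + (21/2) = 0 -> roots r_1 = 7/2, r_2 = 3.
Take r = r_1 = 7/2. Let y(x) = x^r sum_{n>=0} a_n x^n with a_0 = 1.
Substitute y = x^r sum a_n x^n and match x^{r+n}. The recurrence is
  D(n) a_n + 1 a_{n-1} + 1 a_{n-2} = 0,  where D(n) = (r+n)(r+n-1) + (-11/2)(r+n) + (21/2).
  a_n = [-1 a_{n-1} - 1 a_{n-2}] / D(n).
Since the indicial polynomial factors as (r - r_1)(r - r_2), D(n) = (r_1 + n - r_1)(r_1 + n - r_2) = n(n + 1/2).
Evaluating step by step (a_0 = 1):
  n = 1: D(1) = 1(1 + 1/2) = 3/2; numerator = -1(1) = -1; a_1 = (-1)/(3/2) = -2/3
  n = 2: D(2) = 2(2 + 1/2) = 5; numerator = -1(-2/3) - 1(1) = -1/3; a_2 = (-1/3)/(5) = -1/15
  n = 3: D(3) = 3(3 + 1/2) = 21/2; numerator = -1(-1/15) - 1(-2/3) = 11/15; a_3 = (11/15)/(21/2) = 22/315
  n = 4: D(4) = 4(4 + 1/2) = 18; numerator = -1(22/315) - 1(-1/15) = -1/315; a_4 = (-1/315)/(18) = -1/5670
  n = 5: D(5) = 5(5 + 1/2) = 55/2; numerator = -1(-1/5670) - 1(22/315) = -79/1134; a_5 = (-79/1134)/(55/2) = -79/31185

r = 7/2; a_0 = 1; a_1 = -2/3; a_2 = -1/15; a_3 = 22/315; a_4 = -1/5670; a_5 = -79/31185


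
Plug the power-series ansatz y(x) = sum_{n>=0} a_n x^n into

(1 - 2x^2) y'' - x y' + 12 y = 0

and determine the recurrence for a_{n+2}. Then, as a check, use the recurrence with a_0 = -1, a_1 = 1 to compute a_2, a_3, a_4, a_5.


Substitute y = sum_n a_n x^n.
(1 - 2 x^2) y'' contributes (n+2)(n+1) a_{n+2} - 2 n(n-1) a_n at x^n.
-x y'(x) contributes -n a_n at x^n.
12 y(x) contributes 12 a_n at x^n.
Matching x^n: (n+2)(n+1) a_{n+2} + (-2 n(n-1) - n + 12) a_n = 0.
Thus a_{n+2} = (2 n(n-1) + n - 12) / ((n+1)(n+2)) * a_n.

Check with a_0 = -1, a_1 = 1 (apply the recurrence for n = 0, 1, 2, 3): a_0 = -1, a_1 = 1, a_2 = 6, a_3 = -11/6, a_4 = -3, a_5 = -11/40.

a_(n+2) = (2 n(n-1) + n - 12) / ((n+1)(n+2)) * a_n; check: a_0 = -1, a_1 = 1, a_2 = 6, a_3 = -11/6, a_4 = -3, a_5 = -11/40


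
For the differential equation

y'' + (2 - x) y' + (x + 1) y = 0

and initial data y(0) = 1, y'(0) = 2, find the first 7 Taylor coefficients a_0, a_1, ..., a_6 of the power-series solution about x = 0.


Ansatz: y(x) = sum_{n>=0} a_n x^n, so y'(x) = sum_{n>=1} n a_n x^(n-1) and y''(x) = sum_{n>=2} n(n-1) a_n x^(n-2).
Substitute into P(x) y'' + Q(x) y' + R(x) y = 0 with P(x) = 1, Q(x) = 2 - x, R(x) = x + 1, and match powers of x.
Initial conditions: a_0 = 1, a_1 = 2.
Setting the coefficient of each power of x to zero and solving order by order (substituting the coefficients already found):
  x^0: 2 a_2 + 2 a_1 + a_0 = 0  ->  2 a_2 = -2 a_1 - a_0 = -5  ->  a_2 = -5/2
  x^1: 6 a_3 + 4 a_2 + a_0 = 0  ->  6 a_3 = -4 a_2 - a_0 = 9  ->  a_3 = 3/2
  x^2: 12 a_4 + 6 a_3 - a_2 + a_1 = 0  ->  12 a_4 = -6 a_3 + a_2 - a_1 = -27/2  ->  a_4 = -9/8
  x^3: 20 a_5 + 8 a_4 - 2 a_3 + a_2 = 0  ->  20 a_5 = -8 a_4 + 2 a_3 - a_2 = 29/2  ->  a_5 = 29/40
  x^4: 30 a_6 + 10 a_5 - 3 a_4 + a_3 = 0  ->  30 a_6 = -10 a_5 + 3 a_4 - a_3 = -97/8  ->  a_6 = -97/240
Truncated series: y(x) = 1 + 2 x - (5/2) x^2 + (3/2) x^3 - (9/8) x^4 + (29/40) x^5 - (97/240) x^6 + O(x^7).

a_0 = 1; a_1 = 2; a_2 = -5/2; a_3 = 3/2; a_4 = -9/8; a_5 = 29/40; a_6 = -97/240


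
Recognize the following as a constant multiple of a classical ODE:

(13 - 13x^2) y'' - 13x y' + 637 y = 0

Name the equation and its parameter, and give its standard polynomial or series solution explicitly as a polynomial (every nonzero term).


All three coefficients share the factor 13; dividing through by 13 gives  (1 - x^2) y'' - x y' + 49 y = 0.
This matches the Chebyshev equation (1 - x^2) y'' - x y' + n^2 y = 0 (note the -x y' term, not -2x y') with n^2 = 49, so n = 7; the polynomial solution is T_7(x).
With y = sum_k a_k x^k, matching x^k gives (k+2)(k+1) a_{k+2} = (k^2 - n^2) a_k = (k - 7)(k + 7) a_k. The right side vanishes at k = 7, so the series with the parity of 7 terminates at degree 7.
Standard normalization: leading coefficient of T_n is 2^(n-1), so a_7 = 2^6 = 64. Work downward with a_k = (k+1)(k+2) a_{k+2} / ((k - 7)(k + 7)):
  a_5 = (6)(7)(64) / ((5 - 7)(5 + 7)) = 2688/(-24) = -112
  a_3 = (4)(5)(-112) / ((3 - 7)(3 + 7)) = -2240/(-40) = 56
  a_1 = (2)(3)(56) / ((1 - 7)(1 + 7)) = 336/(-48) = -7
Hence T_7(x) = 64 x^7 - 112 x^5 + 56 x^3 - 7 x.

T_7(x); series = 64 x^7 - 112 x^5 + 56 x^3 - 7 x


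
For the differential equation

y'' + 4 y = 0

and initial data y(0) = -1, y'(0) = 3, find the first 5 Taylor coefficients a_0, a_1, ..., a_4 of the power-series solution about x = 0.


Ansatz: y(x) = sum_{n>=0} a_n x^n, so y'(x) = sum_{n>=1} n a_n x^(n-1) and y''(x) = sum_{n>=2} n(n-1) a_n x^(n-2).
Substitute into P(x) y'' + Q(x) y' + R(x) y = 0 with P(x) = 1, Q(x) = 0, R(x) = 4, and match powers of x.
Initial conditions: a_0 = -1, a_1 = 3.
Setting the coefficient of each power of x to zero and solving order by order (substituting the coefficients already found):
  x^0: 2 a_2 + 4 a_0 = 0  ->  2 a_2 = -4 a_0 = 4  ->  a_2 = 2
  x^1: 6 a_3 + 4 a_1 = 0  ->  6 a_3 = -4 a_1 = -12  ->  a_3 = -2
  x^2: 12 a_4 + 4 a_2 = 0  ->  12 a_4 = -4 a_2 = -8  ->  a_4 = -2/3
Truncated series: y(x) = -1 + 3 x + 2 x^2 - 2 x^3 - (2/3) x^4 + O(x^5).

a_0 = -1; a_1 = 3; a_2 = 2; a_3 = -2; a_4 = -2/3


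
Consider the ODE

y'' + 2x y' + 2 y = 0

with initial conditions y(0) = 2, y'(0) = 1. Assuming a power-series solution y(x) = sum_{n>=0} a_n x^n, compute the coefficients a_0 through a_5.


Ansatz: y(x) = sum_{n>=0} a_n x^n, so y'(x) = sum_{n>=1} n a_n x^(n-1) and y''(x) = sum_{n>=2} n(n-1) a_n x^(n-2).
Substitute into P(x) y'' + Q(x) y' + R(x) y = 0 with P(x) = 1, Q(x) = 2x, R(x) = 2, and match powers of x.
Initial conditions: a_0 = 2, a_1 = 1.
Setting the coefficient of each power of x to zero and solving order by order (substituting the coefficients already found):
  x^0: 2 a_2 + 2 a_0 = 0  ->  2 a_2 = -2 a_0 = -4  ->  a_2 = -2
  x^1: 6 a_3 + 4 a_1 = 0  ->  6 a_3 = -4 a_1 = -4  ->  a_3 = -2/3
  x^2: 12 a_4 + 6 a_2 = 0  ->  12 a_4 = -6 a_2 = 12  ->  a_4 = 1
  x^3: 20 a_5 + 8 a_3 = 0  ->  20 a_5 = -8 a_3 = 16/3  ->  a_5 = 4/15
Truncated series: y(x) = 2 + x - 2 x^2 - (2/3) x^3 + x^4 + (4/15) x^5 + O(x^6).

a_0 = 2; a_1 = 1; a_2 = -2; a_3 = -2/3; a_4 = 1; a_5 = 4/15


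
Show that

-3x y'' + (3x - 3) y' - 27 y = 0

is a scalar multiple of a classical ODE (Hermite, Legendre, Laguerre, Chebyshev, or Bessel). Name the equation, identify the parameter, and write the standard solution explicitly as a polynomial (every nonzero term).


All three coefficients share the factor -3; dividing through by -3 gives  x y'' + (1 - x) y' + 9 y = 0.
This matches the Laguerre equation x y'' + (1 - x) y' + n y = 0 with n = 9; the polynomial solution is L_9(x).
With y = sum_k a_k x^k, matching x^k gives (k+1)k a_{k+1} + (k+1) a_{k+1} - k a_k + n a_k = 0, i.e. (k+1)^2 a_{k+1} = (k - n) a_k = (k - 9) a_k. The right side vanishes at k = 9, so the series terminates at degree 9.
Standard normalization L_n(0) = 1 gives a_0 = 1. Work upward with a_{k+1} = (k - 9) a_k / (k+1)^2:
  a_1 = (0 - 9)(1) / 1^2 = -9/1 = -9
  a_2 = (1 - 9)(-9) / 2^2 = 72/4 = 18
  a_3 = (2 - 9)(18) / 3^2 = -126/9 = -14
  a_4 = (3 - 9)(-14) / 4^2 = 84/16 = 21/4
  a_5 = (4 - 9)(21/4) / 5^2 = (-105/4)/25 = -21/20
  a_6 = (5 - 9)(-21/20) / 6^2 = (21/5)/36 = 7/60
  a_7 = (6 - 9)(7/60) / 7^2 = (-7/20)/49 = -1/140
  a_8 = (7 - 9)(-1/140) / 8^2 = (1/70)/64 = 1/4480
  a_9 = (8 - 9)(1/4480) / 9^2 = (-1/4480)/81 = -1/362880
Hence L_9(x) = -x^9/362880 + x^8/4480 - x^7/140 + 7 x^6/60 - 21 x^5/20 + 21 x^4/4 - 14 x^3 + 18 x^2 - 9 x + 1.

L_9(x); series = -x^9/362880 + x^8/4480 - x^7/140 + 7 x^6/60 - 21 x^5/20 + 21 x^4/4 - 14 x^3 + 18 x^2 - 9 x + 1


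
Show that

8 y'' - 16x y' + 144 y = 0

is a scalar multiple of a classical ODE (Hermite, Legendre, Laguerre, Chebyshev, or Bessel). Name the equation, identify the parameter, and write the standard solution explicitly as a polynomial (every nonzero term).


All three coefficients share the factor 8; dividing through by 8 gives  y'' - 2x y' + 18 y = 0.
This matches the Hermite equation y'' - 2x y' + 2n y = 0 with 2n = 18, so n = 9; the polynomial solution is H_9(x).
With y = sum_k a_k x^k, matching x^k gives (k+2)(k+1) a_{k+2} = 2(k - n) a_k = 2(k - 9) a_k. The right side vanishes at k = 9, so the series with the parity of 9 terminates at degree 9.
Standard normalization: leading coefficient of H_n is 2^n, so a_9 = 2^9 = 512. Work downward with a_k = (k+1)(k+2) a_{k+2} / (2(k - n)):
  a_7 = (8)(9)(512) / (2(7 - 9)) = 36864/(-4) = -9216
  a_5 = (6)(7)(-9216) / (2(5 - 9)) = -387072/(-8) = 48384
  a_3 = (4)(5)(48384) / (2(3 - 9)) = 967680/(-12) = -80640
  a_1 = (2)(3)(-80640) / (2(1 - 9)) = -483840/(-16) = 30240
Hence H_9(x) = 512 x^9 - 9216 x^7 + 48384 x^5 - 80640 x^3 + 30240 x.

H_9(x); series = 512 x^9 - 9216 x^7 + 48384 x^5 - 80640 x^3 + 30240 x


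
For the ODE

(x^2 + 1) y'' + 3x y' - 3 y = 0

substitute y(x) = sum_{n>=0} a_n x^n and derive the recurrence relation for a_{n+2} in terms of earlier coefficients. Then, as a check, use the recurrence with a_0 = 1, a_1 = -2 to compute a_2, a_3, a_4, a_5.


Substitute y = sum_n a_n x^n.
(1 + 1 x^2) y'' contributes (n+2)(n+1) a_{n+2} + n(n-1) a_n at x^n.
3 x y'(x) contributes 3 n a_n at x^n.
-3 y(x) contributes -3 a_n at x^n.
Matching x^n: (n+2)(n+1) a_{n+2} + (n(n-1) + 3 n - 3) a_n = 0.
Thus a_{n+2} = (-n(n-1) - 3 n + 3) / ((n+1)(n+2)) * a_n.

Check with a_0 = 1, a_1 = -2 (apply the recurrence for n = 0, 1, 2, 3): a_0 = 1, a_1 = -2, a_2 = 3/2, a_3 = 0, a_4 = -5/8, a_5 = 0.

a_(n+2) = (-n(n-1) - 3 n + 3) / ((n+1)(n+2)) * a_n; check: a_0 = 1, a_1 = -2, a_2 = 3/2, a_3 = 0, a_4 = -5/8, a_5 = 0


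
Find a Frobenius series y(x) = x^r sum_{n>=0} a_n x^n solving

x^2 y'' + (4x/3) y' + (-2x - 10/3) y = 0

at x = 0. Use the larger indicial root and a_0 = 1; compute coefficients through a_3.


Write in Frobenius form y'' + (p(x)/x) y' + (q(x)/x^2) y = 0:
  p(x) = 4/3,  q(x) = -2x - 10/3.
Indicial equation: r(r-1) + (4/3) r + (-10/3) = 0 -> roots r_1 = 5/3, r_2 = -2.
Take r = r_1 = 5/3. Let y(x) = x^r sum_{n>=0} a_n x^n with a_0 = 1.
Substitute y = x^r sum a_n x^n and match x^{r+n}. The recurrence is
  D(n) a_n - 2 a_{n-1} = 0,  where D(n) = (r+n)(r+n-1) + (4/3)(r+n) + (-10/3).
  a_n = 2 / D(n) * a_{n-1}.
Since the indicial polynomial factors as (r - r_1)(r - r_2), D(n) = (r_1 + n - r_1)(r_1 + n - r_2) = n(n + 11/3).
Evaluating step by step (a_0 = 1):
  n = 1: D(1) = 1(1 + 11/3) = 14/3; numerator = 2(1) = 2; a_1 = (2)/(14/3) = 3/7
  n = 2: D(2) = 2(2 + 11/3) = 34/3; numerator = 2(3/7) = 6/7; a_2 = (6/7)/(34/3) = 9/119
  n = 3: D(3) = 3(3 + 11/3) = 20; numerator = 2(9/119) = 18/119; a_3 = (18/119)/(20) = 9/1190

r = 5/3; a_0 = 1; a_1 = 3/7; a_2 = 9/119; a_3 = 9/1190


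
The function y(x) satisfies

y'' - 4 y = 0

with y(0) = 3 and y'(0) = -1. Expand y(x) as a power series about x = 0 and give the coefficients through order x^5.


Ansatz: y(x) = sum_{n>=0} a_n x^n, so y'(x) = sum_{n>=1} n a_n x^(n-1) and y''(x) = sum_{n>=2} n(n-1) a_n x^(n-2).
Substitute into P(x) y'' + Q(x) y' + R(x) y = 0 with P(x) = 1, Q(x) = 0, R(x) = -4, and match powers of x.
Initial conditions: a_0 = 3, a_1 = -1.
Setting the coefficient of each power of x to zero and solving order by order (substituting the coefficients already found):
  x^0: 2 a_2 - 4 a_0 = 0  ->  2 a_2 = 4 a_0 = 12  ->  a_2 = 6
  x^1: 6 a_3 - 4 a_1 = 0  ->  6 a_3 = 4 a_1 = -4  ->  a_3 = -2/3
  x^2: 12 a_4 - 4 a_2 = 0  ->  12 a_4 = 4 a_2 = 24  ->  a_4 = 2
  x^3: 20 a_5 - 4 a_3 = 0  ->  20 a_5 = 4 a_3 = -8/3  ->  a_5 = -2/15
Truncated series: y(x) = 3 - x + 6 x^2 - (2/3) x^3 + 2 x^4 - (2/15) x^5 + O(x^6).

a_0 = 3; a_1 = -1; a_2 = 6; a_3 = -2/3; a_4 = 2; a_5 = -2/15


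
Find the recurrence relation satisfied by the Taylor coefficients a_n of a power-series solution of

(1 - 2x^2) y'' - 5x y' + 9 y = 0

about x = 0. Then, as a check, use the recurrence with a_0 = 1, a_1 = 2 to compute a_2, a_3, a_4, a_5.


Substitute y = sum_n a_n x^n.
(1 - 2 x^2) y'' contributes (n+2)(n+1) a_{n+2} - 2 n(n-1) a_n at x^n.
-5 x y'(x) contributes -5 n a_n at x^n.
9 y(x) contributes 9 a_n at x^n.
Matching x^n: (n+2)(n+1) a_{n+2} + (-2 n(n-1) - 5 n + 9) a_n = 0.
Thus a_{n+2} = (2 n(n-1) + 5 n - 9) / ((n+1)(n+2)) * a_n.

Check with a_0 = 1, a_1 = 2 (apply the recurrence for n = 0, 1, 2, 3): a_0 = 1, a_1 = 2, a_2 = -9/2, a_3 = -4/3, a_4 = -15/8, a_5 = -6/5.

a_(n+2) = (2 n(n-1) + 5 n - 9) / ((n+1)(n+2)) * a_n; check: a_0 = 1, a_1 = 2, a_2 = -9/2, a_3 = -4/3, a_4 = -15/8, a_5 = -6/5


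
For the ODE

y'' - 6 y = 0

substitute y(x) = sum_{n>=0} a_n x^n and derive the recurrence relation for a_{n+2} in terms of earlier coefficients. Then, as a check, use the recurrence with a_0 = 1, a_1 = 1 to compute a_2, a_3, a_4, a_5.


Substitute y = sum_n a_n x^n into y'' + (const) y = 0.
y''(x) = sum_{n>=0} (n+2)(n+1) a_{n+2} x^n.
The ODE becomes sum_n [(n+2)(n+1) a_{n+2} - 6 a_n] x^n = 0.
Setting each coefficient to zero gives the recurrence:
  (n+2)(n+1) a_{n+2} - 6 a_n = 0,
  a_{n+2} = 6 / ((n+1)(n+2)) a_n.

Check with a_0 = 1, a_1 = 1 (apply the recurrence for n = 0, 1, 2, 3): a_0 = 1, a_1 = 1, a_2 = 3, a_3 = 1, a_4 = 3/2, a_5 = 3/10.

a_{n+2} = 6/((n+1)(n+2)) * a_n; check: a_0 = 1, a_1 = 1, a_2 = 3, a_3 = 1, a_4 = 3/2, a_5 = 3/10


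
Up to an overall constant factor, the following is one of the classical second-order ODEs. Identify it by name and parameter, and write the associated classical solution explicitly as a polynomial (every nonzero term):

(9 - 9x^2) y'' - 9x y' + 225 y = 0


All three coefficients share the factor 9; dividing through by 9 gives  (1 - x^2) y'' - x y' + 25 y = 0.
This matches the Chebyshev equation (1 - x^2) y'' - x y' + n^2 y = 0 (note the -x y' term, not -2x y') with n^2 = 25, so n = 5; the polynomial solution is T_5(x).
With y = sum_k a_k x^k, matching x^k gives (k+2)(k+1) a_{k+2} = (k^2 - n^2) a_k = (k - 5)(k + 5) a_k. The right side vanishes at k = 5, so the series with the parity of 5 terminates at degree 5.
Standard normalization: leading coefficient of T_n is 2^(n-1), so a_5 = 2^4 = 16. Work downward with a_k = (k+1)(k+2) a_{k+2} / ((k - 5)(k + 5)):
  a_3 = (4)(5)(16) / ((3 - 5)(3 + 5)) = 320/(-16) = -20
  a_1 = (2)(3)(-20) / ((1 - 5)(1 + 5)) = -120/(-24) = 5
Hence T_5(x) = 16 x^5 - 20 x^3 + 5 x.

T_5(x); series = 16 x^5 - 20 x^3 + 5 x


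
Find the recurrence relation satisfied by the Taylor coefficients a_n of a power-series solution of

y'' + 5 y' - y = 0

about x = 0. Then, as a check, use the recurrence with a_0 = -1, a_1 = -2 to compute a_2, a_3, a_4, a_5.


Substitute y = sum_n a_n x^n.
y''(x) has coefficient (n+2)(n+1) a_{n+2} at x^n;
5 y'(x) has coefficient 5 (n+1) a_{n+1} at x^n;
-y(x) has coefficient -1 a_n at x^n.
Matching x^n: (n+2)(n+1) a_{n+2} + 5 (n+1) a_{n+1} - 1 a_n = 0.
Thus a_{n+2} = [-5 (n+1) a_{n+1} + 1 a_n] / ((n+1)(n+2)).

Check with a_0 = -1, a_1 = -2 (apply the recurrence for n = 0, 1, 2, 3): a_0 = -1, a_1 = -2, a_2 = 9/2, a_3 = -47/6, a_4 = 61/6, a_5 = -1267/120.

a_(n+2) = [-5 (n+1) a_(n+1) + 1 a_n] / ((n+1)(n+2)); check: a_0 = -1, a_1 = -2, a_2 = 9/2, a_3 = -47/6, a_4 = 61/6, a_5 = -1267/120


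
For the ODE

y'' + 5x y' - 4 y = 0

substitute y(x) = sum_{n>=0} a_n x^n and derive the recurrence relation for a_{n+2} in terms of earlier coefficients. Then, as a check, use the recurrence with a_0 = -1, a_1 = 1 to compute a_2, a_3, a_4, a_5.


Substitute y = sum_n a_n x^n.
y''(x) has coefficient (n+2)(n+1) a_{n+2} at x^n;
5 x y'(x) has coefficient 5 n a_n at x^n (shift);
-4 y(x) has coefficient -4 a_n at x^n.
Matching x^n: (n+2)(n+1) a_{n+2} + (5n - 4) a_n = 0.
Thus a_{n+2} = (-5n + 4) / ((n+1)(n+2)) * a_n.

Check with a_0 = -1, a_1 = 1 (apply the recurrence for n = 0, 1, 2, 3): a_0 = -1, a_1 = 1, a_2 = -2, a_3 = -1/6, a_4 = 1, a_5 = 11/120.

a_(n+2) = (-5n + 4) / ((n+1)(n+2)) * a_n; check: a_0 = -1, a_1 = 1, a_2 = -2, a_3 = -1/6, a_4 = 1, a_5 = 11/120


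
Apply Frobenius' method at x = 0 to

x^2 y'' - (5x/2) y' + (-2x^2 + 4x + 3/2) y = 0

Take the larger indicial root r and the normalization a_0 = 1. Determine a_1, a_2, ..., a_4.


Write in Frobenius form y'' + (p(x)/x) y' + (q(x)/x^2) y = 0:
  p(x) = -5/2,  q(x) = -2x^2 + 4x + 3/2.
Indicial equation: r(r-1) + (-5/2) r + (3/2) = 0 -> roots r_1 = 3, r_2 = 1/2.
Take r = r_1 = 3. Let y(x) = x^r sum_{n>=0} a_n x^n with a_0 = 1.
Substitute y = x^r sum a_n x^n and match x^{r+n}. The recurrence is
  D(n) a_n + 4 a_{n-1} - 2 a_{n-2} = 0,  where D(n) = (r+n)(r+n-1) + (-5/2)(r+n) + (3/2).
  a_n = [-4 a_{n-1} + 2 a_{n-2}] / D(n).
Since the indicial polynomial factors as (r - r_1)(r - r_2), D(n) = (r_1 + n - r_1)(r_1 + n - r_2) = n(n + 5/2).
Evaluating step by step (a_0 = 1):
  n = 1: D(1) = 1(1 + 5/2) = 7/2; numerator = -4(1) = -4; a_1 = (-4)/(7/2) = -8/7
  n = 2: D(2) = 2(2 + 5/2) = 9; numerator = -4(-8/7) + 2(1) = 46/7; a_2 = (46/7)/(9) = 46/63
  n = 3: D(3) = 3(3 + 5/2) = 33/2; numerator = -4(46/63) + 2(-8/7) = -328/63; a_3 = (-328/63)/(33/2) = -656/2079
  n = 4: D(4) = 4(4 + 5/2) = 26; numerator = -4(-656/2079) + 2(46/63) = 5660/2079; a_4 = (5660/2079)/(26) = 2830/27027

r = 3; a_0 = 1; a_1 = -8/7; a_2 = 46/63; a_3 = -656/2079; a_4 = 2830/27027


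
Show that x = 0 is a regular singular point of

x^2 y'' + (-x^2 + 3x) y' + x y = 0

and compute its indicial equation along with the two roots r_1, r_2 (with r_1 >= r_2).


Divide by x^2 to reach normal form y'' + P_1(x) y' + P_2(x) y = 0 with P_1(x) = -1 + 3/x and P_2(x) = 1/x.
x = 0 is a singular point because the y'-coefficient -1 + 3/x has a pole at x = 0 and the y-coefficient 1/x has a pole at x = 0.
It is a regular singular point because x P_1(x) = p(x) = 3 - x and x^2 P_2(x) = q(x) = x are polynomials, hence analytic at x = 0.
p(0) = 3,  q(0) = 0.
Indicial equation: r(r-1) + p(0) r + q(0) = 0, i.e. r^2 + (p(0) - 1) r + q(0) = 0, i.e. r^2 + 2 r = 0.
Discriminant: (2)^2 - 4(0) = 4, so r = (-2 ± 2)/2.
Solving: r_1 = 0, r_2 = -2.

indicial: r^2 + 2 r = 0; roots r_1 = 0, r_2 = -2


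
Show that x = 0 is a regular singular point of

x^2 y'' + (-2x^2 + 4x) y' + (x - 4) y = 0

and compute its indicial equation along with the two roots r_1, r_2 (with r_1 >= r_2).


Divide by x^2 to reach normal form y'' + P_1(x) y' + P_2(x) y = 0 with P_1(x) = -2 + 4/x and P_2(x) = 1/x - 4/x^2.
x = 0 is a singular point because the y'-coefficient -2 + 4/x has a pole at x = 0 and the y-coefficient 1/x - 4/x^2 has a pole at x = 0.
It is a regular singular point because x P_1(x) = p(x) = 4 - 2x and x^2 P_2(x) = q(x) = x - 4 are polynomials, hence analytic at x = 0.
p(0) = 4,  q(0) = -4.
Indicial equation: r(r-1) + p(0) r + q(0) = 0, i.e. r^2 + (p(0) - 1) r + q(0) = 0, i.e. r^2 + 3 r - 4 = 0.
Discriminant: (3)^2 - 4(-4) = 25, so r = (-3 ± 5)/2.
Solving: r_1 = 1, r_2 = -4.

indicial: r^2 + 3 r - 4 = 0; roots r_1 = 1, r_2 = -4


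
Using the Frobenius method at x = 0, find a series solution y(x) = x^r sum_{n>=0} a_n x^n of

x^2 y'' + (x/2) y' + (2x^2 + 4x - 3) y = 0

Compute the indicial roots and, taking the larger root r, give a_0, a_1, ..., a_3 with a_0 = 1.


Write in Frobenius form y'' + (p(x)/x) y' + (q(x)/x^2) y = 0:
  p(x) = 1/2,  q(x) = 2x^2 + 4x - 3.
Indicial equation: r(r-1) + (1/2) r + (-3) = 0 -> roots r_1 = 2, r_2 = -3/2.
Take r = r_1 = 2. Let y(x) = x^r sum_{n>=0} a_n x^n with a_0 = 1.
Substitute y = x^r sum a_n x^n and match x^{r+n}. The recurrence is
  D(n) a_n + 4 a_{n-1} + 2 a_{n-2} = 0,  where D(n) = (r+n)(r+n-1) + (1/2)(r+n) + (-3).
  a_n = [-4 a_{n-1} - 2 a_{n-2}] / D(n).
Since the indicial polynomial factors as (r - r_1)(r - r_2), D(n) = (r_1 + n - r_1)(r_1 + n - r_2) = n(n + 7/2).
Evaluating step by step (a_0 = 1):
  n = 1: D(1) = 1(1 + 7/2) = 9/2; numerator = -4(1) = -4; a_1 = (-4)/(9/2) = -8/9
  n = 2: D(2) = 2(2 + 7/2) = 11; numerator = -4(-8/9) - 2(1) = 14/9; a_2 = (14/9)/(11) = 14/99
  n = 3: D(3) = 3(3 + 7/2) = 39/2; numerator = -4(14/99) - 2(-8/9) = 40/33; a_3 = (40/33)/(39/2) = 80/1287

r = 2; a_0 = 1; a_1 = -8/9; a_2 = 14/99; a_3 = 80/1287


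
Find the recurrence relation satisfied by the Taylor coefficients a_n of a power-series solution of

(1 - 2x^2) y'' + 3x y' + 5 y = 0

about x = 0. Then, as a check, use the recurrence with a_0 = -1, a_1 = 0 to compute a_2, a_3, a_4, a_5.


Substitute y = sum_n a_n x^n.
(1 - 2 x^2) y'' contributes (n+2)(n+1) a_{n+2} - 2 n(n-1) a_n at x^n.
3 x y'(x) contributes 3 n a_n at x^n.
5 y(x) contributes 5 a_n at x^n.
Matching x^n: (n+2)(n+1) a_{n+2} + (-2 n(n-1) + 3 n + 5) a_n = 0.
Thus a_{n+2} = (2 n(n-1) - 3 n - 5) / ((n+1)(n+2)) * a_n.

Check with a_0 = -1, a_1 = 0 (apply the recurrence for n = 0, 1, 2, 3): a_0 = -1, a_1 = 0, a_2 = 5/2, a_3 = 0, a_4 = -35/24, a_5 = 0.

a_(n+2) = (2 n(n-1) - 3 n - 5) / ((n+1)(n+2)) * a_n; check: a_0 = -1, a_1 = 0, a_2 = 5/2, a_3 = 0, a_4 = -35/24, a_5 = 0


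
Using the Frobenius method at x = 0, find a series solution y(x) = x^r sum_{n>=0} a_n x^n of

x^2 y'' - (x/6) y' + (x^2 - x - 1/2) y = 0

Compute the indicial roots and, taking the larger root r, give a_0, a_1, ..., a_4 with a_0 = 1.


Write in Frobenius form y'' + (p(x)/x) y' + (q(x)/x^2) y = 0:
  p(x) = -1/6,  q(x) = x^2 - x - 1/2.
Indicial equation: r(r-1) + (-1/6) r + (-1/2) = 0 -> roots r_1 = 3/2, r_2 = -1/3.
Take r = r_1 = 3/2. Let y(x) = x^r sum_{n>=0} a_n x^n with a_0 = 1.
Substitute y = x^r sum a_n x^n and match x^{r+n}. The recurrence is
  D(n) a_n - 1 a_{n-1} + 1 a_{n-2} = 0,  where D(n) = (r+n)(r+n-1) + (-1/6)(r+n) + (-1/2).
  a_n = [1 a_{n-1} - 1 a_{n-2}] / D(n).
Since the indicial polynomial factors as (r - r_1)(r - r_2), D(n) = (r_1 + n - r_1)(r_1 + n - r_2) = n(n + 11/6).
Evaluating step by step (a_0 = 1):
  n = 1: D(1) = 1(1 + 11/6) = 17/6; numerator = 1(1) = 1; a_1 = (1)/(17/6) = 6/17
  n = 2: D(2) = 2(2 + 11/6) = 23/3; numerator = 1(6/17) - 1(1) = -11/17; a_2 = (-11/17)/(23/3) = -33/391
  n = 3: D(3) = 3(3 + 11/6) = 29/2; numerator = 1(-33/391) - 1(6/17) = -171/391; a_3 = (-171/391)/(29/2) = -342/11339
  n = 4: D(4) = 4(4 + 11/6) = 70/3; numerator = 1(-342/11339) - 1(-33/391) = 615/11339; a_4 = (615/11339)/(70/3) = 369/158746

r = 3/2; a_0 = 1; a_1 = 6/17; a_2 = -33/391; a_3 = -342/11339; a_4 = 369/158746


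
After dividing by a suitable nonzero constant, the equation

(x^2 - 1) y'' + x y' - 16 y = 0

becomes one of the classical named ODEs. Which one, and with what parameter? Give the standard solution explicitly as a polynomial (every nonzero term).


All three coefficients share the factor -1; dividing through by -1 gives  (1 - x^2) y'' - x y' + 16 y = 0.
This matches the Chebyshev equation (1 - x^2) y'' - x y' + n^2 y = 0 (note the -x y' term, not -2x y') with n^2 = 16, so n = 4; the polynomial solution is T_4(x).
With y = sum_k a_k x^k, matching x^k gives (k+2)(k+1) a_{k+2} = (k^2 - n^2) a_k = (k - 4)(k + 4) a_k. The right side vanishes at k = 4, so the series with the parity of 4 terminates at degree 4.
Standard normalization: leading coefficient of T_n is 2^(n-1), so a_4 = 2^3 = 8. Work downward with a_k = (k+1)(k+2) a_{k+2} / ((k - 4)(k + 4)):
  a_2 = (3)(4)(8) / ((2 - 4)(2 + 4)) = 96/(-12) = -8
  a_0 = (1)(2)(-8) / ((0 - 4)(0 + 4)) = -16/(-16) = 1
Hence T_4(x) = 8 x^4 - 8 x^2 + 1.

T_4(x); series = 8 x^4 - 8 x^2 + 1
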